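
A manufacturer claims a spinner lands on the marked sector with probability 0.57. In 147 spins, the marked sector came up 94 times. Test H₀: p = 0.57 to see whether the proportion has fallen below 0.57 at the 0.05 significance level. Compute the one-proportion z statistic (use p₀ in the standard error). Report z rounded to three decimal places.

z = 1.701

p̂ = 94/147 ≈ 0.63946.
Standard error under H₀: √(0.57×0.43/147) = 0.04083.
z = (0.63946 − 0.57)/0.04083 = 0.06946/0.04083 = 1.701.
p-value = P(Z < 1.701) ≈ 0.9555; since p > α = 0.05, fail to reject H₀.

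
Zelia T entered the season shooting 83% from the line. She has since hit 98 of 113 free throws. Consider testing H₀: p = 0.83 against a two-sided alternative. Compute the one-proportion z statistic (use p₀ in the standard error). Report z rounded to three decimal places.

z = 1.054

p̂ = 98/113 ≈ 0.86726.
SE = √(p₀(1−p₀)/n) = √(0.1411/113) = 0.03534.
z = (0.86726 − 0.83)/0.03534 = 0.03726/0.03534 = 1.054.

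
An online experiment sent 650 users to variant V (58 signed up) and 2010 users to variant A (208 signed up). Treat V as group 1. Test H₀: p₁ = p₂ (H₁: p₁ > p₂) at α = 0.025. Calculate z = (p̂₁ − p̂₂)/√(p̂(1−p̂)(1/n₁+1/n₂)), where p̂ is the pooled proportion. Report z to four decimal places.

z = -1.0528

p̂₁ = 58/650 ≈ 0.089231, p̂₂ = 208/2010 ≈ 0.103483.
Pooled p̂ = (58+208)/(650+2010) = 266/2660 = 0.100000.
SE = √(p̂(1−p̂)(1/n₁+1/n₂)) = √(0.100000·0.900000·0.00203597) = √(0.000183238) = 0.013537.
z = (0.089231 − 0.103483)/0.013537 = -0.014252/0.013537 = -1.0528.
p-value = P(Z > -1.053) ≈ 0.8538. With α = 0.025, fail to reject H₀.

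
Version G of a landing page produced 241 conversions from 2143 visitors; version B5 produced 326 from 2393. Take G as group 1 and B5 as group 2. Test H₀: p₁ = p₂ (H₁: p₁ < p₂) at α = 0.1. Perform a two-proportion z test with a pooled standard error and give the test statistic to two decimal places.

p̂₁ = 241/2143 ≈ 0.1125, p̂₂ = 326/2393 ≈ 0.1362.
Pooled p̂ = (241+326)/(2143+2393) = 567/4536 = 0.1250.
SE = √(p̂(1−p̂)(1/n₁+1/n₂)) = √(0.1250·0.8750·0.000884521) = √(9.67445e-05) = 0.0098.
z = (0.1125 − 0.1362)/0.0098 = -0.0237/0.0098 = -2.42.
p-value = P(Z < -2.417) ≈ 0.0078. With α = 0.1, reject H₀.

z = -2.42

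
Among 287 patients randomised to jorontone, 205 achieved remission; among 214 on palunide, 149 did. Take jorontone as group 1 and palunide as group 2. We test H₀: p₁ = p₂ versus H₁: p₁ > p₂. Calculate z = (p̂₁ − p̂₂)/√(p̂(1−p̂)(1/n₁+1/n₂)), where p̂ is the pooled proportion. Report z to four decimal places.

z = 0.4383

p̂₁ = 205/287 ≈ 0.714286, p̂₂ = 149/214 ≈ 0.696262.
Pooled p̂ = (205+149)/(287+214) = 354/501 = 0.706587.
SE = √(p̂(1−p̂)(1/n₁+1/n₂)) = √(0.706587·0.293413·0.00815722) = √(0.00169117) = 0.041124.
z = (0.714286 − 0.696262)/0.041124 = 0.018024/0.041124 = 0.4383.
p-value = P(Z > 0.438) ≈ 0.3306.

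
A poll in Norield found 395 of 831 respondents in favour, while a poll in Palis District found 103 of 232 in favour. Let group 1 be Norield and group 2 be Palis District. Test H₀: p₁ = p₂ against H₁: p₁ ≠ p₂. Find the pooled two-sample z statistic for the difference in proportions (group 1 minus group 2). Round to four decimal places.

z = 0.8465

p̂₁ = 395/831 = 0.475331, p̂₂ = 103/232 = 0.443966.
Pooled p̂ = (395+103)/(831+232) = 498/1063 = 0.468485.
SE = √(p̂(1−p̂)(1/n₁+1/n₂)) = √(0.468485·0.531515·0.00551371) = √(0.00137295) = 0.037053.
z = (0.475331 − 0.443966)/0.037053 = 0.031365/0.037053 = 0.8465.
p-value = 2·P(Z > 0.846) ≈ 0.3973.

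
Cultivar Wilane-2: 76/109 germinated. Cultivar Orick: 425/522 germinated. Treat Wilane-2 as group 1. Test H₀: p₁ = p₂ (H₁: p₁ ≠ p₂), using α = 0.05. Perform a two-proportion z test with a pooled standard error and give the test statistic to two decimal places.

z = -2.75

p̂₁ = 76/109 ≈ 0.6972, p̂₂ = 425/522 ≈ 0.8142.
Pooled p̂ = (76+425)/(109+522) = 501/631 = 0.7940.
SE = √(0.163577 × 0.01109) = 0.0426.
z = (0.6972 − 0.8142)/0.0426 = -0.1170/0.0426 = -2.75.
p-value = 2·P(Z > 2.745) ≈ 0.0060. With α = 0.05, reject H₀.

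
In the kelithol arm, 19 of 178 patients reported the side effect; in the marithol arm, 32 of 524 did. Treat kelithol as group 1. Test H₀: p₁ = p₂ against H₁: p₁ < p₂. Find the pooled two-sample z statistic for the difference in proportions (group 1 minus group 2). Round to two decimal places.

z = 2.03

p̂₁ = 19/178 ≈ 0.1067, p̂₂ = 32/524 ≈ 0.0611.
Pooled p̂ = (19+32)/(178+524) = 51/702 = 0.0726.
SE = √(0.0673716 × 0.00752637) = 0.0225.
z = (0.1067 − 0.0611)/0.0225 = 0.0456/0.0225 = 2.03.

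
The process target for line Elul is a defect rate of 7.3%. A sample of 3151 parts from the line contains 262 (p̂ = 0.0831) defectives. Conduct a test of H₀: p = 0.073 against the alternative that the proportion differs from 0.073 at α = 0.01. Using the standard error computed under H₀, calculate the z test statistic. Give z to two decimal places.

p̂ = 262/3151 = 0.08315.
Under H₀, SE = √(0.073·0.927/3151) = √(2.1476e-05) = 0.00463.
z = (0.08315 − 0.073)/0.00463 = 0.01015/0.00463 = 2.19.
p-value = 2·P(Z > 2.190) ≈ 0.0285. With α = 0.01, fail to reject H₀.

z = 2.19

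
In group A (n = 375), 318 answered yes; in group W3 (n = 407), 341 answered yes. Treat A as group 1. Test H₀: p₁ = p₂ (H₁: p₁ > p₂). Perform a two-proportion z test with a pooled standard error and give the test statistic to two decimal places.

p̂₁ = 318/375 = 0.8480, p̂₂ = 341/407 = 0.8378.
Pooled p̂ = (318+341)/(375+407) = 659/782 = 0.8427.
SE = √(0.132549 × 0.00512367) = 0.0261.
z = (0.8480 − 0.8378)/0.0261 = 0.0102/0.0261 = 0.39.

z = 0.39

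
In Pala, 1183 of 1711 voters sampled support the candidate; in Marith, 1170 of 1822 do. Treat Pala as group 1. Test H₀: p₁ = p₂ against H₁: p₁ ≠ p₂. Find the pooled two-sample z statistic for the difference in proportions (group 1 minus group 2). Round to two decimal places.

z = 3.10

p̂₁ = 1183/1711 ≈ 0.69141, p̂₂ = 1170/1822 ≈ 0.64215.
Pooled p̂ = (1183+1170)/(1711+1822) = 2353/3533 = 0.66601.
SE = √(p̂(1−p̂)(1/n₁+1/n₂)) = √(0.66601·0.33399·0.0011333) = √(0.000252094) = 0.01588.
z = (0.69141 − 0.64215)/0.01588 = 0.04926/0.01588 = 3.10.
Two-sided p-value ≈ 2·Φ(−3.102) = 0.0019.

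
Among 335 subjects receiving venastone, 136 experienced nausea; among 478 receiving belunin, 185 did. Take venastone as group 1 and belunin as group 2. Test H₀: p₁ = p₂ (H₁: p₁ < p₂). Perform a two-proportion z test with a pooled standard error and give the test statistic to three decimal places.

z = 0.544

p̂₁ = 136/335 ≈ 0.40597, p̂₂ = 185/478 ≈ 0.38703.
Pooled p̂ = (136+185)/(335+478) = 321/813 = 0.39483.
SE = √(p̂(1−p̂)(1/n₁+1/n₂)) = √(0.39483·0.60517·0.00507712) = √(0.00121313) = 0.03483.
z = (0.40597 − 0.38703)/0.03483 = 0.01894/0.03483 = 0.544.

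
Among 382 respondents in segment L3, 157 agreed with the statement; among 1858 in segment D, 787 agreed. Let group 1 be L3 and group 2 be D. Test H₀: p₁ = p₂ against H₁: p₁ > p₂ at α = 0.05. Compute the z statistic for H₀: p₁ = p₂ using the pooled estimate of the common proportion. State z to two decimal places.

p̂₁ = 157/382 ≈ 0.4110, p̂₂ = 787/1858 ≈ 0.4236.
Pooled p̂ = (157+787)/(382+1858) = 944/2240 = 0.4214.
SE = √(0.243827 × 0.00315601) = 0.0277.
z = (0.4110 − 0.4236)/0.0277 = -0.0126/0.0277 = -0.45.
p-value = P(Z > -0.453) ≈ 0.6749; since p > α = 0.05, fail to reject H₀.

z = -0.45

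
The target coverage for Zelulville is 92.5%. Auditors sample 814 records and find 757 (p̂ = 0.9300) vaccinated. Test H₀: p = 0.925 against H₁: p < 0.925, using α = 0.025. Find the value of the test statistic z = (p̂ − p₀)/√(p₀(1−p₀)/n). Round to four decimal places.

p̂ = 757/814 ≈ 0.929975.
SE = √(p₀(1−p₀)/n) = √(0.069375/814) = 0.009232.
z = (0.929975 − 0.925)/0.009232 = 0.004975/0.009232 = 0.5389.
p-value = P(Z < 0.539) ≈ 0.7050. With α = 0.025, fail to reject H₀.

z = 0.5389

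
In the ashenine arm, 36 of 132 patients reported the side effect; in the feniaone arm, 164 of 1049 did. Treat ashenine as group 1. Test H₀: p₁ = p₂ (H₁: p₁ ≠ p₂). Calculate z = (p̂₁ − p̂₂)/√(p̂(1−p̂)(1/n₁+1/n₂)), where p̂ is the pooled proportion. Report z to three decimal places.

z = 3.360

p̂₁ = 36/132 = 0.27273, p̂₂ = 164/1049 = 0.15634.
Pooled p̂ = (36+164)/(132+1049) = 200/1181 = 0.16935.
SE = √(0.140669 × 0.00852905) = 0.03464.
z = (0.27273 − 0.15634)/0.03464 = 0.11639/0.03464 = 3.360.
p-value = 2·P(Z > 3.360) ≈ 0.0008.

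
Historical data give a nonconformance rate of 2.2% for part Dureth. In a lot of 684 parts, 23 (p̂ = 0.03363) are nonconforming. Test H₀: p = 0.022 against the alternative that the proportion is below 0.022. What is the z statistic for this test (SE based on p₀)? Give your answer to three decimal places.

z = 2.073

p̂ = 23/684 = 0.03363.
SE = √(p₀(1−p₀)/n) = √(0.021516/684) = 0.00561.
z = (0.03363 − 0.022)/0.00561 = 0.01163/0.00561 = 2.073.
p-value = P(Z < 2.073) ≈ 0.9809.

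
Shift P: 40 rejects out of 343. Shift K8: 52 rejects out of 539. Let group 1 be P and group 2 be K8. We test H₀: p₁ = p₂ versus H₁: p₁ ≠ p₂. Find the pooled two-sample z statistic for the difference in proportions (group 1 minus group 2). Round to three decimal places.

z = 0.954

p̂₁ = 40/343 ≈ 0.116618, p̂₂ = 52/539 ≈ 0.096475.
Pooled p̂ = (40+52)/(343+539) = 92/882 = 0.104308.
SE = √(p̂(1−p̂)(1/n₁+1/n₂)) = √(0.104308·0.895692·0.00477074) = √(0.000445721) = 0.021112.
z = (0.116618 − 0.096475)/0.021112 = 0.020143/0.021112 = 0.954.
Two-sided p-value ≈ 2·Φ(−0.954) = 0.3400.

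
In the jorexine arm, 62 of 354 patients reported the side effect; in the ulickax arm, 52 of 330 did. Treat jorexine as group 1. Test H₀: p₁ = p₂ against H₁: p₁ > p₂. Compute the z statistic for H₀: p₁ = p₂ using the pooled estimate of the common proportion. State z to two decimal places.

p̂₁ = 62/354 = 0.17514, p̂₂ = 52/330 = 0.15758.
Pooled p̂ = (62+52)/(354+330) = 114/684 = 0.16667.
SE = √(0.138889 × 0.00585516) = 0.02852.
z = (0.17514 − 0.15758)/0.02852 = 0.01756/0.02852 = 0.62.
p-value = P(Z > 0.616) ≈ 0.2690.

z = 0.62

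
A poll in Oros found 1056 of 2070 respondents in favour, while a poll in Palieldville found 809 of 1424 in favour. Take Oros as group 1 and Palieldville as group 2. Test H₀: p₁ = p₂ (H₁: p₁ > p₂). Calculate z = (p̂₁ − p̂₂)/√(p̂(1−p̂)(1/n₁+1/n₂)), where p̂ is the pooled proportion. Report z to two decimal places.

p̂₁ = 1056/2070 ≈ 0.510145, p̂₂ = 809/1424 ≈ 0.568118.
Pooled p̂ = (1056+809)/(2070+1424) = 1865/3494 = 0.533772.
SE = √(p̂(1−p̂)(1/n₁+1/n₂)) = √(0.533772·0.466228·0.00118534) = √(0.000294983) = 0.017175.
z = (0.510145 − 0.568118)/0.017175 = -0.057973/0.017175 = -3.38.

z = -3.38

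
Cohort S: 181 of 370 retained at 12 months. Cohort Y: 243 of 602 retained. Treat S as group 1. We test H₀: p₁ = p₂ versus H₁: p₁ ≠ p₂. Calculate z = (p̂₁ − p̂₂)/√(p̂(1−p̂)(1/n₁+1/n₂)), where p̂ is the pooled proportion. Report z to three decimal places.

z = 2.611

p̂₁ = 181/370 = 0.48919, p̂₂ = 243/602 = 0.40365.
Pooled p̂ = (181+243)/(370+602) = 424/972 = 0.43621.
SE = √(0.245931 × 0.00436383) = 0.03276.
z = (0.48919 − 0.40365)/0.03276 = 0.08554/0.03276 = 2.611.
p-value = 2·P(Z > 2.611) ≈ 0.0090.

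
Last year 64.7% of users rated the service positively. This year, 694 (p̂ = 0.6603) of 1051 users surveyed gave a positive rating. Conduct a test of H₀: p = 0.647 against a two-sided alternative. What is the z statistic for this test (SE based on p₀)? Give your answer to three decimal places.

z = 0.904

p̂ = 694/1051 ≈ 0.66032.
Standard error under H₀: √(0.647×0.353/1051) = 0.01474.
z = (0.66032 − 0.647)/0.01474 = 0.01332/0.01474 = 0.904.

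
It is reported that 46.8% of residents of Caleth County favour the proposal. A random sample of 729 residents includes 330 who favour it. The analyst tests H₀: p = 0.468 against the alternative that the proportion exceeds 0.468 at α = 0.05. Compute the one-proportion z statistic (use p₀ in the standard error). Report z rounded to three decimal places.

z = -0.829

p̂ = 330/729 = 0.452675.
Standard error under H₀: √(0.468×0.532/729) = 0.018481.
z = (0.452675 − 0.468)/0.018481 = -0.015325/0.018481 = -0.829.
p-value = P(Z > -0.829) ≈ 0.7965, so at α = 0.05 we fail to reject H₀.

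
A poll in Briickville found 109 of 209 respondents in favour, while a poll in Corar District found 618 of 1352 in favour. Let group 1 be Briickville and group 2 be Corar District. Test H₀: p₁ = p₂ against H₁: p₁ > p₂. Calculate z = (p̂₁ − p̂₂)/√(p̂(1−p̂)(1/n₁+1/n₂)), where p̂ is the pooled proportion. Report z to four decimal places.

z = 1.7378

p̂₁ = 109/209 = 0.521531, p̂₂ = 618/1352 = 0.457101.
Pooled p̂ = (109+618)/(209+1352) = 727/1561 = 0.465727.
SE = √(p̂(1−p̂)(1/n₁+1/n₂)) = √(0.465727·0.534273·0.00552433) = √(0.00137459) = 0.037076.
z = (0.521531 − 0.457101)/0.037076 = 0.064430/0.037076 = 1.7378.
p-value = P(Z > 1.738) ≈ 0.0411.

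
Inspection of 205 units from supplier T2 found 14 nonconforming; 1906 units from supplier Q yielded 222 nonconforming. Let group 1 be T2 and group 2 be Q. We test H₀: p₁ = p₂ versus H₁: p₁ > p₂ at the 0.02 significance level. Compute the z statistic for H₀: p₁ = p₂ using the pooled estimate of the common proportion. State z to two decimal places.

p̂₁ = 14/205 = 0.0683, p̂₂ = 222/1906 = 0.1165.
Pooled p̂ = (14+222)/(205+1906) = 236/2111 = 0.1118.
SE = √(0.0992972 × 0.00540271) = 0.0232.
z = (0.0683 − 0.1165)/0.0232 = -0.0482/0.0232 = -2.08.
p-value = P(Z > -2.080) ≈ 0.9812. With α = 0.02, fail to reject H₀.

z = -2.08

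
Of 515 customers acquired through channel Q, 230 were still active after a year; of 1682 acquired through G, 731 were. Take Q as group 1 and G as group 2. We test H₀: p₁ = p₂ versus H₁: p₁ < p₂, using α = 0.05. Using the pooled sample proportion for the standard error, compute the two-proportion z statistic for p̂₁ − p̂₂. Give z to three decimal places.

z = 0.480

p̂₁ = 230/515 = 0.44660, p̂₂ = 731/1682 = 0.43460.
Pooled p̂ = (230+731)/(515+1682) = 961/2197 = 0.43741.
SE = √(0.246083 × 0.00253628) = 0.02498.
z = (0.44660 − 0.43460)/0.02498 = 0.01200/0.02498 = 0.480.
p-value = P(Z < 0.480) ≈ 0.6845. With α = 0.05, fail to reject H₀.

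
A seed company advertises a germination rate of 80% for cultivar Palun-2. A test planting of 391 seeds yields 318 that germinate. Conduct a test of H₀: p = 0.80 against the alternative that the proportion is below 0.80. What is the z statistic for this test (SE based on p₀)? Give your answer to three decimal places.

z = 0.657

p̂ = 318/391 ≈ 0.81330.
Standard error under H₀: √(0.8×0.2/391) = 0.02023.
z = (0.81330 − 0.8)/0.02023 = 0.01330/0.02023 = 0.657.
p-value = P(Z < 0.657) ≈ 0.7446.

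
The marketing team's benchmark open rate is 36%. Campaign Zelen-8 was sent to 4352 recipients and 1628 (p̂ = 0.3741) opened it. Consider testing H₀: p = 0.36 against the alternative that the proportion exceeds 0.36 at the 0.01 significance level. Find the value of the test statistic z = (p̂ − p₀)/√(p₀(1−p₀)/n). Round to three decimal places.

p̂ = 1628/4352 ≈ 0.374081.
Standard error under H₀: √(0.36×0.64/4352) = 0.007276.
z = (0.374081 − 0.36)/0.007276 = 0.014081/0.007276 = 1.935.
p-value = P(Z > 1.935) ≈ 0.0265; since p > α = 0.01, fail to reject H₀.

z = 1.935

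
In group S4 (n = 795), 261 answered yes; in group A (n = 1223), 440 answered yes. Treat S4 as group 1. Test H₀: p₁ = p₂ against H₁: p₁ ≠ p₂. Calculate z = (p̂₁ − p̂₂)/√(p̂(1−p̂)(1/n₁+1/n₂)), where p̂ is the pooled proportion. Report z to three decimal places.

z = -1.451

p̂₁ = 261/795 = 0.32830, p̂₂ = 440/1223 = 0.35977.
Pooled p̂ = (261+440)/(795+1223) = 701/2018 = 0.34737.
SE = √(0.226705 × 0.00207552) = 0.02169.
z = (0.32830 − 0.35977)/0.02169 = -0.03147/0.02169 = -1.451.
p-value = 2·P(Z > 1.451) ≈ 0.1469.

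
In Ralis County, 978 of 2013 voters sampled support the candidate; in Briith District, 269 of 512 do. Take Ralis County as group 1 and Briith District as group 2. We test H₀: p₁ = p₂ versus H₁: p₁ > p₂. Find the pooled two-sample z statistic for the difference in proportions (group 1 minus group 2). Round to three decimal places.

p̂₁ = 978/2013 = 0.48584, p̂₂ = 269/512 = 0.52539.
Pooled p̂ = (978+269)/(2013+512) = 1247/2525 = 0.49386.
SE = √(0.249962 × 0.0024499) = 0.02475.
z = (0.48584 − 0.52539)/0.02475 = -0.03955/0.02475 = -1.598.
p-value = P(Z > -1.598) ≈ 0.9450.

z = -1.598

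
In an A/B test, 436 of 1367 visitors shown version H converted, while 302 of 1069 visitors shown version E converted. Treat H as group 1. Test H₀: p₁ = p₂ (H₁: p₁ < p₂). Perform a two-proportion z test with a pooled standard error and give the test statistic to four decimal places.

z = 1.9422

p̂₁ = 436/1367 ≈ 0.318947, p̂₂ = 302/1069 ≈ 0.282507.
Pooled p̂ = (436+302)/(1367+1069) = 738/2436 = 0.302956.
SE = √(0.211174 × 0.00166698) = 0.018762.
z = (0.318947 − 0.282507)/0.018762 = 0.036440/0.018762 = 1.9422.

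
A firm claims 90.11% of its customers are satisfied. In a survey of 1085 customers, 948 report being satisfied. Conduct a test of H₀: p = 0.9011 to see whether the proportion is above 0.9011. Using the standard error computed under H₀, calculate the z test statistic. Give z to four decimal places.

p̂ = 948/1085 = 0.8737327.
Under H₀, SE = √(0.9011·0.0989/1085) = √(8.21371e-05) = 0.0090630.
z = (0.8737327 − 0.9011)/0.0090630 = -0.0273673/0.0090630 = -3.0197.

z = -3.0197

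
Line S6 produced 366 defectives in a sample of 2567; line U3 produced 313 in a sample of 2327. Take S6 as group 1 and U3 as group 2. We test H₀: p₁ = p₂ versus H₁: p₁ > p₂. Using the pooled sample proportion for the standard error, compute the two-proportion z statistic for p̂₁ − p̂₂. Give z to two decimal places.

z = 0.82

p̂₁ = 366/2567 = 0.1426, p̂₂ = 313/2327 = 0.1345.
Pooled p̂ = (366+313)/(2567+2327) = 679/4894 = 0.1387.
SE = √(0.119492 × 0.000819298) = 0.0099.
z = (0.1426 − 0.1345)/0.0099 = 0.0081/0.0099 = 0.82.
p-value = P(Z > 0.816) ≈ 0.2073.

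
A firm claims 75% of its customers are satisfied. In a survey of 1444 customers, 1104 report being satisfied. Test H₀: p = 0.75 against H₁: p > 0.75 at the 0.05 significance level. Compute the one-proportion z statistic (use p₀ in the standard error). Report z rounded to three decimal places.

z = 1.276

p̂ = 1104/1444 = 0.764543.
Under H₀, SE = √(0.75·0.25/1444) = √(0.000129848) = 0.011395.
z = (0.764543 − 0.75)/0.011395 = 0.014543/0.011395 = 1.276.
p-value = P(Z > 1.276) ≈ 0.1009, so at α = 0.05 we fail to reject H₀.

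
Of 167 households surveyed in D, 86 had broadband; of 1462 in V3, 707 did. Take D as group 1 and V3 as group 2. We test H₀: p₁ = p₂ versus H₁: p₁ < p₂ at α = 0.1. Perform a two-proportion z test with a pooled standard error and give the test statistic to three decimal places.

p̂₁ = 86/167 ≈ 0.51497, p̂₂ = 707/1462 ≈ 0.48358.
Pooled p̂ = (86+707)/(167+1462) = 793/1629 = 0.48680.
SE = √(p̂(1−p̂)(1/n₁+1/n₂)) = √(0.48680·0.51320·0.00667202) = √(0.00166684) = 0.04083.
z = (0.51497 − 0.48358)/0.04083 = 0.03139/0.04083 = 0.769.
p-value = P(Z < 0.769) ≈ 0.7790; since p > α = 0.1, fail to reject H₀.

z = 0.769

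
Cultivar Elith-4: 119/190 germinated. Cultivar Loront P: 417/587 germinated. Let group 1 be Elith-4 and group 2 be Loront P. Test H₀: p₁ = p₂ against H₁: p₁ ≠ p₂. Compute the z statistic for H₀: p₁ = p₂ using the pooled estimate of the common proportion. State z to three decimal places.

p̂₁ = 119/190 ≈ 0.626316, p̂₂ = 417/587 ≈ 0.710392.
Pooled p̂ = (119+417)/(190+587) = 536/777 = 0.689833.
SE = √(0.213964 × 0.00696674) = 0.038609.
z = (0.626316 − 0.710392)/0.038609 = -0.084076/0.038609 = -2.178.
Two-sided p-value ≈ 2·Φ(−2.178) = 0.0294.

z = -2.178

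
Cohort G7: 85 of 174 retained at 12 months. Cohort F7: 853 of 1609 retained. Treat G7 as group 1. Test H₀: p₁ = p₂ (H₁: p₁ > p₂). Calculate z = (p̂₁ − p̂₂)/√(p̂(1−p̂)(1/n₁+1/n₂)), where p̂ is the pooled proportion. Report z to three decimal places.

p̂₁ = 85/174 ≈ 0.48851, p̂₂ = 853/1609 ≈ 0.53014.
Pooled p̂ = (85+853)/(174+1609) = 938/1783 = 0.52608.
SE = √(0.24932 × 0.00636863) = 0.03985.
z = (0.48851 − 0.53014)/0.03985 = -0.04163/0.03985 = -1.045.

z = -1.045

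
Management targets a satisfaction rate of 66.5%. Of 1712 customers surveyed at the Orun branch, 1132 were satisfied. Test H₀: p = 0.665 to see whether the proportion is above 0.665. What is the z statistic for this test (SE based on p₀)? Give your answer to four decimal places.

p̂ = 1132/1712 ≈ 0.661215.
Standard error under H₀: √(0.665×0.335/1712) = 0.011407.
z = (0.661215 − 0.665)/0.011407 = -0.003785/0.011407 = -0.3318.

z = -0.3318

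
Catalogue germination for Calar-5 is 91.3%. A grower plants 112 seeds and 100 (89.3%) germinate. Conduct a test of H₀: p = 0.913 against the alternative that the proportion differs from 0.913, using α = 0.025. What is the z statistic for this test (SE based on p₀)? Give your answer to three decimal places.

p̂ = 100/112 ≈ 0.89286.
Standard error under H₀: √(0.913×0.087/112) = 0.02663.
z = (0.89286 − 0.913)/0.02663 = -0.02014/0.02663 = -0.756.
p-value = 2·P(Z > 0.756) ≈ 0.4494. With α = 0.025, fail to reject H₀.

z = -0.756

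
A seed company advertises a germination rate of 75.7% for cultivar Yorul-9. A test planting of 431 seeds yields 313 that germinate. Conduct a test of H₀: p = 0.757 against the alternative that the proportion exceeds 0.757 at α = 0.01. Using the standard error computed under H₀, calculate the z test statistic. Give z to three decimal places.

z = -1.490

p̂ = 313/431 ≈ 0.72622.
Under H₀, SE = √(0.757·0.243/431) = √(0.0004268) = 0.02066.
z = (0.72622 − 0.757)/0.02066 = -0.03078/0.02066 = -1.490.
p-value = P(Z > -1.490) ≈ 0.9319. With α = 0.01, fail to reject H₀.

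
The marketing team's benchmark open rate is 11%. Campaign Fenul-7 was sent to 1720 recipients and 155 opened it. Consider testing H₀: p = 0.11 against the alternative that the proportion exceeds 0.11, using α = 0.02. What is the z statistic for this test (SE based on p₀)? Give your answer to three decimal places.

p̂ = 155/1720 ≈ 0.090116.
Under H₀, SE = √(0.11·0.89/1720) = √(5.69186e-05) = 0.007544.
z = (0.090116 − 0.11)/0.007544 = -0.019884/0.007544 = -2.636.
p-value = P(Z > -2.636) ≈ 0.9958. With α = 0.02, fail to reject H₀.

z = -2.636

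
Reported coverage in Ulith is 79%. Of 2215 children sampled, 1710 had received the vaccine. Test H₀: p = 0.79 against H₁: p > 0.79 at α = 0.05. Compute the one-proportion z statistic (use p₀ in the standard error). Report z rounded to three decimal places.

z = -2.079

p̂ = 1710/2215 = 0.772009.
Under H₀, SE = √(0.79·0.21/2215) = √(7.48984e-05) = 0.008654.
z = (0.772009 − 0.79)/0.008654 = -0.017991/0.008654 = -2.079.
p-value = P(Z > -2.079) ≈ 0.9812, so at α = 0.05 we fail to reject H₀.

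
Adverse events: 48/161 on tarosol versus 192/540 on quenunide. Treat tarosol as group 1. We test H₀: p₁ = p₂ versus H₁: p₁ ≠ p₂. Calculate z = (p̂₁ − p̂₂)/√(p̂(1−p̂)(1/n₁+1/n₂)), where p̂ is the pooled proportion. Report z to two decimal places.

z = -1.35

p̂₁ = 48/161 = 0.2981, p̂₂ = 192/540 = 0.3556.
Pooled p̂ = (48+192)/(161+540) = 240/701 = 0.3424.
SE = √(0.225152 × 0.00806303) = 0.0426.
z = (0.2981 − 0.3556)/0.0426 = -0.0575/0.0426 = -1.35.
Two-sided p-value ≈ 2·Φ(−1.348) = 0.1778.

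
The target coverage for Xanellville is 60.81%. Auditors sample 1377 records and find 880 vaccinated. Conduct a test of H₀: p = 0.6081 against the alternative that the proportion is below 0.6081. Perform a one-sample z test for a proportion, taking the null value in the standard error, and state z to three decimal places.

p̂ = 880/1377 = 0.639070.
Under H₀, SE = √(0.6081·0.3919/1377) = √(0.000173068) = 0.013156.
z = (0.639070 − 0.6081)/0.013156 = 0.030970/0.013156 = 2.354.
p-value = P(Z < 2.354) ≈ 0.9907.

z = 2.354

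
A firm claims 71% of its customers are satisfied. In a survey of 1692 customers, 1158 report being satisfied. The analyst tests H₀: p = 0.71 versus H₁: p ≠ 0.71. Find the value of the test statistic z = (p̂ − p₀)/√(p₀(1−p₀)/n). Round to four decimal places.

p̂ = 1158/1692 ≈ 0.6843972.
Standard error under H₀: √(0.71×0.29/1692) = 0.0110313.
z = (0.6843972 − 0.71)/0.0110313 = -0.0256028/0.0110313 = -2.3209.
p-value = 2·P(Z > 2.321) ≈ 0.0203.

z = -2.3209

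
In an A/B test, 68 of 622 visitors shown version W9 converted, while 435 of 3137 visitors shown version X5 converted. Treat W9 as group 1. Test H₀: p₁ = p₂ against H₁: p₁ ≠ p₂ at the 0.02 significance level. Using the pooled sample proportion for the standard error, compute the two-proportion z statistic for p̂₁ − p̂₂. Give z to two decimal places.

p̂₁ = 68/622 = 0.10932, p̂₂ = 435/3137 = 0.13867.
Pooled p̂ = (68+435)/(622+3137) = 503/3759 = 0.13381.
SE = √(p̂(1−p̂)(1/n₁+1/n₂)) = √(0.13381·0.86619·0.00192649) = √(0.000223293) = 0.01494.
z = (0.10932 − 0.13867)/0.01494 = -0.02935/0.01494 = -1.96.
p-value = 2·P(Z > 1.964) ≈ 0.0496, so at α = 0.02 we fail to reject H₀.

z = -1.96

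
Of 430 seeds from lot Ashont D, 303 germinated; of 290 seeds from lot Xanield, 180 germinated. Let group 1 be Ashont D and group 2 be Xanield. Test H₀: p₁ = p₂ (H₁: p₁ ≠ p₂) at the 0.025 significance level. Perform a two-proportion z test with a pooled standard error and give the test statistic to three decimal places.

p̂₁ = 303/430 = 0.70465, p̂₂ = 180/290 = 0.62069.
Pooled p̂ = (303+180)/(430+290) = 483/720 = 0.67083.
SE = √(0.220816 × 0.00577386) = 0.03571.
z = (0.70465 − 0.62069)/0.03571 = 0.08396/0.03571 = 2.351.
Two-sided p-value ≈ 2·Φ(−2.351) = 0.0187. With α = 0.025, reject H₀.

z = 2.351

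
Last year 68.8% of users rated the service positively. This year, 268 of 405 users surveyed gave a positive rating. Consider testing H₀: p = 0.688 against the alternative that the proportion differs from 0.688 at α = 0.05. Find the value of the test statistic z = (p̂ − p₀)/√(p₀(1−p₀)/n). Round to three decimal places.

p̂ = 268/405 = 0.66173.
Under H₀, SE = √(0.688·0.312/405) = √(0.000530015) = 0.02302.
z = (0.66173 − 0.688)/0.02302 = -0.02627/0.02302 = -1.141.
Two-sided p-value ≈ 2·Φ(−1.141) = 0.2538; since p > α = 0.05, fail to reject H₀.

z = -1.141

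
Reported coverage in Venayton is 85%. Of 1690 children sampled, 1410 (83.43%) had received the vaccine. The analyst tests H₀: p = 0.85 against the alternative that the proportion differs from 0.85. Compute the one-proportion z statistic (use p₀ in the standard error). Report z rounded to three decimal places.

z = -1.805

p̂ = 1410/1690 = 0.834320.
SE = √(p₀(1−p₀)/n) = √(0.1275/1690) = 0.008686.
z = (0.834320 − 0.85)/0.008686 = -0.015680/0.008686 = -1.805.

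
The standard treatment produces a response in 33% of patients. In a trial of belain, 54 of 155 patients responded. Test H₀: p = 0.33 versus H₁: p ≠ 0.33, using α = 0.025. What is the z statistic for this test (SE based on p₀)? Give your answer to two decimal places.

z = 0.49

p̂ = 54/155 ≈ 0.3484.
SE = √(p₀(1−p₀)/n) = √(0.2211/155) = 0.0378.
z = (0.3484 − 0.33)/0.0378 = 0.0184/0.0378 = 0.49.
p-value = 2·P(Z > 0.487) ≈ 0.6264. With α = 0.025, fail to reject H₀.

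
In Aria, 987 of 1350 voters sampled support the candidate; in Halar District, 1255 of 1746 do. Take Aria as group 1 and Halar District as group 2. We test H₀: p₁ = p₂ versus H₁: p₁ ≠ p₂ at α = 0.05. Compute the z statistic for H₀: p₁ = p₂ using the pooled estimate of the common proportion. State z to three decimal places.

p̂₁ = 987/1350 ≈ 0.731111, p̂₂ = 1255/1746 ≈ 0.718786.
Pooled p̂ = (987+1255)/(1350+1746) = 2242/3096 = 0.724160.
SE = √(0.199752 × 0.00131348) = 0.016198.
z = (0.731111 − 0.718786)/0.016198 = 0.012325/0.016198 = 0.761.
p-value = 2·P(Z > 0.761) ≈ 0.4467. With α = 0.05, fail to reject H₀.

z = 0.761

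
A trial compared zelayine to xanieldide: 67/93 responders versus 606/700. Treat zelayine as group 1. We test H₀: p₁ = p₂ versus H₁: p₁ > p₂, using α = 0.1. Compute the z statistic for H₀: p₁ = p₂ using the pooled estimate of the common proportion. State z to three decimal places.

p̂₁ = 67/93 ≈ 0.72043, p̂₂ = 606/700 ≈ 0.86571.
Pooled p̂ = (67+606)/(93+700) = 673/793 = 0.84868.
SE = √(0.128425 × 0.0121813) = 0.03955.
z = (0.72043 − 0.86571)/0.03955 = -0.14528/0.03955 = -3.673.
p-value = P(Z > -3.673) ≈ 0.9999. With α = 0.1, fail to reject H₀.

z = -3.673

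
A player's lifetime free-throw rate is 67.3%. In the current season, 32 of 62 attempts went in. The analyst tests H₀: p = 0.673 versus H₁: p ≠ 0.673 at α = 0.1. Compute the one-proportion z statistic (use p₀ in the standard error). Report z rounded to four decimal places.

p̂ = 32/62 = 0.516129.
SE = √(p₀(1−p₀)/n) = √(0.22007/62) = 0.059578.
z = (0.516129 − 0.673)/0.059578 = -0.156871/0.059578 = -2.6330.
p-value = 2·P(Z > 2.633) ≈ 0.0085; since p < α = 0.1, reject H₀.

z = -2.6330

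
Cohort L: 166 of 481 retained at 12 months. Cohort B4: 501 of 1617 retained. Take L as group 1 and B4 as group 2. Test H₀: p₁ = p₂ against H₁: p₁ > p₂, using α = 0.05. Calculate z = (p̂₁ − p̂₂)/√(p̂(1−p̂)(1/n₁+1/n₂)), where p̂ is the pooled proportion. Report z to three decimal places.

z = 1.459

p̂₁ = 166/481 = 0.345114, p̂₂ = 501/1617 = 0.309833.
Pooled p̂ = (166+501)/(481+1617) = 667/2098 = 0.317922.
SE = √(p̂(1−p̂)(1/n₁+1/n₂)) = √(0.317922·0.682078·0.00269743) = √(0.000584931) = 0.024185.
z = (0.345114 − 0.309833)/0.024185 = 0.035281/0.024185 = 1.459.
p-value = P(Z > 1.459) ≈ 0.0723; since p > α = 0.05, fail to reject H₀.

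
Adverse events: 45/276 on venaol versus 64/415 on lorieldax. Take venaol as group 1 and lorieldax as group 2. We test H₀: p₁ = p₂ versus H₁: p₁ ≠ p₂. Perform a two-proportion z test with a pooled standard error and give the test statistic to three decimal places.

z = 0.312

p̂₁ = 45/276 ≈ 0.16304, p̂₂ = 64/415 ≈ 0.15422.
Pooled p̂ = (45+64)/(276+415) = 109/691 = 0.15774.
SE = √(p̂(1−p̂)(1/n₁+1/n₂)) = √(0.15774·0.84226·0.00603283) = √(0.00080152) = 0.02831.
z = (0.16304 − 0.15422)/0.02831 = 0.00882/0.02831 = 0.312.
Two-sided p-value ≈ 2·Φ(−0.312) = 0.7552.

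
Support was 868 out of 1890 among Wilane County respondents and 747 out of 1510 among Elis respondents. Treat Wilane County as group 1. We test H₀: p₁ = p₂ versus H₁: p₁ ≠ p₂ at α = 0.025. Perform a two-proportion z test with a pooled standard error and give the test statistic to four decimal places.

p̂₁ = 868/1890 ≈ 0.459259, p̂₂ = 747/1510 ≈ 0.494702.
Pooled p̂ = (868+747)/(1890+1510) = 1615/3400 = 0.475000.
SE = √(0.249375 × 0.00119135) = 0.017236.
z = (0.459259 − 0.494702)/0.017236 = -0.035443/0.017236 = -2.0563.
Two-sided p-value ≈ 2·Φ(−2.056) = 0.0398. With α = 0.025, fail to reject H₀.

z = -2.0563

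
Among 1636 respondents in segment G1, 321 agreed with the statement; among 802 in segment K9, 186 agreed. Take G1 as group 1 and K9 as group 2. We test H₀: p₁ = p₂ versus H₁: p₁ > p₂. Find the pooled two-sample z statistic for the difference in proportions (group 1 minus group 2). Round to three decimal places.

z = -2.041

p̂₁ = 321/1636 = 0.196210, p̂₂ = 186/802 = 0.231920.
Pooled p̂ = (321+186)/(1636+802) = 507/2438 = 0.207957.
SE = √(0.164711 × 0.00185813) = 0.017494.
z = (0.196210 − 0.231920)/0.017494 = -0.035710/0.017494 = -2.041.
p-value = P(Z > -2.041) ≈ 0.9794.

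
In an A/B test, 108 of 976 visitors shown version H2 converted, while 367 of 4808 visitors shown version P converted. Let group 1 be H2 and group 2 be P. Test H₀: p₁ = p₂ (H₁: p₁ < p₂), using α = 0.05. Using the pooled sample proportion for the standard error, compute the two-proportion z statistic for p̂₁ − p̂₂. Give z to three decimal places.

p̂₁ = 108/976 ≈ 0.11066, p̂₂ = 367/4808 ≈ 0.07633.
Pooled p̂ = (108+367)/(976+4808) = 475/5784 = 0.08212.
SE = √(0.0753789 × 0.00123258) = 0.00964.
z = (0.11066 − 0.07633)/0.00964 = 0.03433/0.00964 = 3.561.
p-value = P(Z < 3.561) ≈ 0.9998; since p > α = 0.05, fail to reject H₀.

z = 3.561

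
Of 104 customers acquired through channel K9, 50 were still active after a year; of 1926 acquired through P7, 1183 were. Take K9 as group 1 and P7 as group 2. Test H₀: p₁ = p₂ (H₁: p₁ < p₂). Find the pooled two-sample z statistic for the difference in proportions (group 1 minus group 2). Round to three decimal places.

p̂₁ = 50/104 ≈ 0.48077, p̂₂ = 1183/1926 ≈ 0.61423.
Pooled p̂ = (50+1183)/(104+1926) = 1233/2030 = 0.60739.
SE = √(0.238468 × 0.0101346) = 0.04916.
z = (0.48077 − 0.61423)/0.04916 = -0.13346/0.04916 = -2.715.

z = -2.715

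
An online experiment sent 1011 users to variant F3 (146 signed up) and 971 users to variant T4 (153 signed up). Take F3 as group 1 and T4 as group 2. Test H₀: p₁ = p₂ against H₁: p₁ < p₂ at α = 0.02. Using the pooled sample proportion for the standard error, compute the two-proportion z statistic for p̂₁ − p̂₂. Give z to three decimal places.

p̂₁ = 146/1011 = 0.14441, p̂₂ = 153/971 = 0.15757.
Pooled p̂ = (146+153)/(1011+971) = 299/1982 = 0.15086.
SE = √(0.1281 × 0.00201899) = 0.01608.
z = (0.14441 − 0.15757)/0.01608 = -0.01316/0.01608 = -0.818.
p-value = P(Z < -0.818) ≈ 0.2066. With α = 0.02, fail to reject H₀.

z = -0.818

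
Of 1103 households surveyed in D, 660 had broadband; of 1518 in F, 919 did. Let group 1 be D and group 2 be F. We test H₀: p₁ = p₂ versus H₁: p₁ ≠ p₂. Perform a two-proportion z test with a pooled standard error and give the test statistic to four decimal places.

z = -0.3633

p̂₁ = 660/1103 = 0.598368, p̂₂ = 919/1518 = 0.605402.
Pooled p̂ = (660+919)/(1103+1518) = 1579/2621 = 0.602442.
SE = √(0.239506 × 0.00156538) = 0.019363.
z = (0.598368 − 0.605402)/0.019363 = -0.007034/0.019363 = -0.3633.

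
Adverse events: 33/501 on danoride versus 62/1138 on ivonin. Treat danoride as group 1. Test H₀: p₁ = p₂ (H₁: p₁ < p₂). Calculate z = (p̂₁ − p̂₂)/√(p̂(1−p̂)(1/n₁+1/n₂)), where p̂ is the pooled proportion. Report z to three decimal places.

z = 0.909

p̂₁ = 33/501 ≈ 0.06587, p̂₂ = 62/1138 ≈ 0.05448.
Pooled p̂ = (33+62)/(501+1138) = 95/1639 = 0.05796.
SE = √(0.0546026 × 0.00287474) = 0.01253.
z = (0.06587 − 0.05448)/0.01253 = 0.01139/0.01253 = 0.909.
p-value = P(Z < 0.909) ≈ 0.8183.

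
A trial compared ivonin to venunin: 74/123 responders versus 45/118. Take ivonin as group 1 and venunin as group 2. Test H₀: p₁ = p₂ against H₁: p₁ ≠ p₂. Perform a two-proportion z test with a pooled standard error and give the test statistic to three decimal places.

p̂₁ = 74/123 ≈ 0.60163, p̂₂ = 45/118 ≈ 0.38136.
Pooled p̂ = (74+45)/(123+118) = 119/241 = 0.49378.
SE = √(0.249961 × 0.0166047) = 0.06442.
z = (0.60163 − 0.38136)/0.06442 = 0.22027/0.06442 = 3.419.
p-value = 2·P(Z > 3.419) ≈ 0.0006.

z = 3.419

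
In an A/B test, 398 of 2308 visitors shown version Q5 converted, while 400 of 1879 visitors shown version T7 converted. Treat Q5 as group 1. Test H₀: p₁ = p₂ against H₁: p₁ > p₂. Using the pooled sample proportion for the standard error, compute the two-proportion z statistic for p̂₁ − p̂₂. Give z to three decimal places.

z = -3.313

p̂₁ = 398/2308 = 0.172444, p̂₂ = 400/1879 = 0.212879.
Pooled p̂ = (398+400)/(2308+1879) = 798/4187 = 0.190590.
SE = √(p̂(1−p̂)(1/n₁+1/n₂)) = √(0.190590·0.809410·0.000965474) = √(0.000148939) = 0.012204.
z = (0.172444 − 0.212879)/0.012204 = -0.040435/0.012204 = -3.313.
p-value = P(Z > -3.313) ≈ 0.9995.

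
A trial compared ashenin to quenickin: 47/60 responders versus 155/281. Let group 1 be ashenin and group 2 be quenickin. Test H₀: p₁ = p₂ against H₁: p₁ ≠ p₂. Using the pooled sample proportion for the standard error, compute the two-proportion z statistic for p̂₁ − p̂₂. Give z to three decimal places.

p̂₁ = 47/60 = 0.78333, p̂₂ = 155/281 = 0.55160.
Pooled p̂ = (47+155)/(60+281) = 202/341 = 0.59238.
SE = √(0.241467 × 0.0202254) = 0.06988.
z = (0.78333 − 0.55160)/0.06988 = 0.23173/0.06988 = 3.316.
p-value = 2·P(Z > 3.316) ≈ 0.0009.

z = 3.316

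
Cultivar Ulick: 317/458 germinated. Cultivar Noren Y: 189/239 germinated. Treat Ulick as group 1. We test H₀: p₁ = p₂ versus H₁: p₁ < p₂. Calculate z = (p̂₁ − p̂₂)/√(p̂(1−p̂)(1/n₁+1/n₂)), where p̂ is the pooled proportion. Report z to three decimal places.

p̂₁ = 317/458 = 0.69214, p̂₂ = 189/239 = 0.79079.
Pooled p̂ = (317+189)/(458+239) = 506/697 = 0.72597.
SE = √(0.198938 × 0.00636751) = 0.03559.
z = (0.69214 − 0.79079)/0.03559 = -0.09865/0.03559 = -2.772.

z = -2.772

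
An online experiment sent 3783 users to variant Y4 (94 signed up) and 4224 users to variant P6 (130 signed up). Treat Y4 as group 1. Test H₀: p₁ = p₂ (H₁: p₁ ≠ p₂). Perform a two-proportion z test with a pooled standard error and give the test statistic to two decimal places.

z = -1.61

p̂₁ = 94/3783 = 0.02485, p̂₂ = 130/4224 = 0.03078.
Pooled p̂ = (94+130)/(3783+4224) = 224/8007 = 0.02798.
SE = √(0.0271929 × 0.000501083) = 0.00369.
z = (0.02485 − 0.03078)/0.00369 = -0.00593/0.00369 = -1.61.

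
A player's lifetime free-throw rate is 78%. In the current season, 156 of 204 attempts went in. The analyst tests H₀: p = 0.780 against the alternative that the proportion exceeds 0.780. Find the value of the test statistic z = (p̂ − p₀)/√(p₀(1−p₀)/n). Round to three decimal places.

z = -0.527

p̂ = 156/204 = 0.76471.
Under H₀, SE = √(0.78·0.22/204) = √(0.000841176) = 0.02900.
z = (0.76471 − 0.78)/0.02900 = -0.01529/0.02900 = -0.527.
p-value = P(Z > -0.527) ≈ 0.7010.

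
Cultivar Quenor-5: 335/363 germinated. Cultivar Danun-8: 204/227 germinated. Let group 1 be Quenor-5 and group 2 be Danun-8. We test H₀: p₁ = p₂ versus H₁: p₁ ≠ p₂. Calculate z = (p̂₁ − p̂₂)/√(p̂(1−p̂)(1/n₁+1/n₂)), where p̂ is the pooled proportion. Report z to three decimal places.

p̂₁ = 335/363 ≈ 0.92287, p̂₂ = 204/227 ≈ 0.89868.
Pooled p̂ = (335+204)/(363+227) = 539/590 = 0.91356.
SE = √(0.0789687 × 0.00716011) = 0.02378.
z = (0.92287 − 0.89868)/0.02378 = 0.02419/0.02378 = 1.017.

z = 1.017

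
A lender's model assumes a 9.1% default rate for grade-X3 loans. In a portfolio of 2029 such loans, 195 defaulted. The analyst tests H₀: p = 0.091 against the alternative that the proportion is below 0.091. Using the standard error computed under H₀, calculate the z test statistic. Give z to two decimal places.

p̂ = 195/2029 ≈ 0.0961.
Under H₀, SE = √(0.091·0.909/2029) = √(4.07684e-05) = 0.0064.
z = (0.0961 − 0.091)/0.0064 = 0.0051/0.0064 = 0.80.
p-value = P(Z < 0.800) ≈ 0.7881.

z = 0.80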